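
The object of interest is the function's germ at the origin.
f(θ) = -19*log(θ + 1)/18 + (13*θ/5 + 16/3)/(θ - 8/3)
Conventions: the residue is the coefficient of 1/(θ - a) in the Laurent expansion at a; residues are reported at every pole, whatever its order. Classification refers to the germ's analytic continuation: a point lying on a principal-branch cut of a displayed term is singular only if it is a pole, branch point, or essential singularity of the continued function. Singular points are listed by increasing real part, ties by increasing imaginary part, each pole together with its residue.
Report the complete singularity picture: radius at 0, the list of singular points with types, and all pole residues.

Denominator factor (θ - 8/3): pole of order 1 at 8/3, modulus 8/3.
Branch term (-19/18)*log(1 - θ/(-1)): its argument vanishes at θ = -1, a logarithmic branch point, modulus 1.
The radius of convergence is the smallest modulus among the singular points: 1.
The branch term is analytic at 8/3 and contributes nothing to the residue; only the rational part matters.
At the order-1 pole 8/3 set g(θ) = (θ - (8/3))*(rational part) = 13*θ/5 + 16/3.
Simple pole: residue = g(a) at a = 8/3, which is 184/15.
List the singular points by increasing real part (a conjugate pair: the negative imaginary part first).

Radius of convergence at 0: 1.
At -1: a logarithmic branch point.
At 8/3: a pole of order 1; residue 184/15.


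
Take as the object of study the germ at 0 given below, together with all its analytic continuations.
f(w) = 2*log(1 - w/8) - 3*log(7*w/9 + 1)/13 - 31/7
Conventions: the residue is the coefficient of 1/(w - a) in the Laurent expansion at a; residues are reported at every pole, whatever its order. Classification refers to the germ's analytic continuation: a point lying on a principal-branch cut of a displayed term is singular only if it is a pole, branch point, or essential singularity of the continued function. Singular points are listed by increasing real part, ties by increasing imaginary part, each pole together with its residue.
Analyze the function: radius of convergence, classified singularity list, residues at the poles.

Radius of convergence at 0: 9/7.
At -9/7: a logarithmic branch point.
At 8: a logarithmic branch point.

Branch term (2)*log(1 - w/(8)): its argument vanishes at w = 8, a logarithmic branch point, modulus 8.
Branch term (-3/13)*log(1 - w/(-9/7)): its argument vanishes at w = -9/7, a logarithmic branch point, modulus 9/7.
The radius of convergence is the smallest modulus among the singular points: 9/7.
List the singular points by increasing real part (a conjugate pair: the negative imaginary part first).


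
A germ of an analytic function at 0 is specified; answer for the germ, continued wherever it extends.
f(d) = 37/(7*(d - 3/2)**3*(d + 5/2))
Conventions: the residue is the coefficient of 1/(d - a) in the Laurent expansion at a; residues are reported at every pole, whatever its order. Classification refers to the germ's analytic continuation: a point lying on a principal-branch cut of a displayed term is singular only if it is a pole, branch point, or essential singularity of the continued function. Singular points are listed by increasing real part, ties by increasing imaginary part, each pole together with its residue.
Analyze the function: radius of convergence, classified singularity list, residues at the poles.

Radius of convergence at 0: 3/2.
At -5/2: a pole of order 1; residue -37/448.
At 3/2: a pole of order 3; residue 37/448.

Denominator factor (d + 5/2): pole of order 1 at -5/2, modulus 5/2.
Denominator factor (d - 3/2)^3: pole of order 3 at 3/2, modulus 3/2.
The radius of convergence is the smallest modulus among the singular points: 3/2.
At the order-1 pole -5/2 set g(d) = (d - (-5/2))*f(d) = 37/(7*(d - 3/2)**3).
Simple pole: residue = g(a) at a = -5/2, which is -37/448.
At the order-3 pole 3/2 set g(d) = (d - (3/2))^3*f(d) = 37/(7*(d + 5/2)).
Order-3 pole: residue = g''(a)/2; g''(3/2) = 37/224, so the residue is 37/448.
List the singular points by increasing real part (a conjugate pair: the negative imaginary part first).


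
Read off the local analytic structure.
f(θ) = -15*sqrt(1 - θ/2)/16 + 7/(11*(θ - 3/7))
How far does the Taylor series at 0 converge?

Denominator factor (θ - 3/7): pole of order 1 at 3/7, modulus 3/7.
Branch term (-15/16)*sqrt(1 - θ/(2)): its argument vanishes at θ = 2, a square-root branch point, modulus 2.
The radius of convergence is the smallest modulus among the singular points: 3/7.

The radius of convergence is 3/7.


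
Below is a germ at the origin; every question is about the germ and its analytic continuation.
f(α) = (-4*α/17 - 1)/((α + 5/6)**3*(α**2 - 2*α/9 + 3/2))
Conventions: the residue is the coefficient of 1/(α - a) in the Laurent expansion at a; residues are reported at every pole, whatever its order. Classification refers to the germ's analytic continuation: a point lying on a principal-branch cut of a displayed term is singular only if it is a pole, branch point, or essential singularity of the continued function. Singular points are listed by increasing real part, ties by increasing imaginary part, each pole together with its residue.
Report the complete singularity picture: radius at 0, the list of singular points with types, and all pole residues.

Denominator factor (α + 5/6)^3: pole of order 3 at -5/6, modulus 5/6.
Denominator factor (α**2 - 2*α/9 + 3/2): discriminant -482/81, complex-conjugate roots (1/9) + ((1/18)*sqrt(482))*i and (1/9) - ((1/18)*sqrt(482))*i; poles of order 1, moduli (1/2)*sqrt(6) and (1/2)*sqrt(6).
The radius of convergence is the smallest modulus among the singular points: 5/6.
At the order-3 pole -5/6 set g(α) = (α - (-5/6))^3*f(α) = (-4*α/17 - 1)/(α**2 - 2*α/9 + 3/2).
Order-3 pole: residue = g''(a)/2; g''(-5/6) = -86212512/288568081, so the residue is -43106256/288568081.
The factor α**2 - 2*α/9 + 3/2 splits as (α - a)(α - a') with a = (1/9) - ((1/18)*sqrt(482))*i, a' = (1/9) + ((1/18)*sqrt(482))*i. At the order-1 pole a set g(α) = (α - a)*f(α) = [(-4*α/17 - 1)/(α + 5/6)**3] / (α - a').
Simple pole: residue = g(a) at a = (1/9) - ((1/18)*sqrt(482))*i, which is (21553128/288568081) + ((293424444/69544907521)*sqrt(482))*i.
The factor α**2 - 2*α/9 + 3/2 splits as (α - a)(α - a') with a = (1/9) + ((1/18)*sqrt(482))*i, a' = (1/9) - ((1/18)*sqrt(482))*i. At the order-1 pole a set g(α) = (α - a)*f(α) = [(-4*α/17 - 1)/(α + 5/6)**3] / (α - a').
Simple pole: residue = g(a) at a = (1/9) + ((1/18)*sqrt(482))*i, which is (21553128/288568081) - ((293424444/69544907521)*sqrt(482))*i.
List the singular points by increasing real part (a conjugate pair: the negative imaginary part first).

Radius of convergence at 0: 5/6.
At -5/6: a pole of order 3; residue -43106256/288568081.
At (1/9) - ((1/18)*sqrt(482))*i: a pole of order 1; residue (21553128/288568081) + ((293424444/69544907521)*sqrt(482))*i.
At (1/9) + ((1/18)*sqrt(482))*i: a pole of order 1; residue (21553128/288568081) - ((293424444/69544907521)*sqrt(482))*i.


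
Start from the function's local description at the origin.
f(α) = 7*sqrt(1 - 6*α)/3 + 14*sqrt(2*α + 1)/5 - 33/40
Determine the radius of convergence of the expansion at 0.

The radius of convergence is 1/6.

Branch term (7/3)*sqrt(1 - α/(1/6)): its argument vanishes at α = 1/6, a square-root branch point, modulus 1/6.
Branch term (14/5)*sqrt(1 - α/(-1/2)): its argument vanishes at α = -1/2, a square-root branch point, modulus 1/2.
The radius of convergence is the smallest modulus among the singular points: 1/6.


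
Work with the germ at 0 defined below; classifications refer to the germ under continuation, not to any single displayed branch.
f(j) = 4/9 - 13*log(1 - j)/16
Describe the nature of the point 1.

The term (-13/16)*log(1 - j/(1)) has argument 1 - 1/(1) = 0 at 1: a logarithmic (infinitely-sheeted) branch point; the remaining terms are analytic or single-valued there.

The point is a logarithmic branch point.


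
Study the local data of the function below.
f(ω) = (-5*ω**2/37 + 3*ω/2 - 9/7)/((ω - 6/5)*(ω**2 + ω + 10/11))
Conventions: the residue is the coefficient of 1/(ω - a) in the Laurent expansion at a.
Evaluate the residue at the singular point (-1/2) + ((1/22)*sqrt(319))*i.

The residue is (-28465/252784) - ((316555/7330736)*sqrt(319))*i.


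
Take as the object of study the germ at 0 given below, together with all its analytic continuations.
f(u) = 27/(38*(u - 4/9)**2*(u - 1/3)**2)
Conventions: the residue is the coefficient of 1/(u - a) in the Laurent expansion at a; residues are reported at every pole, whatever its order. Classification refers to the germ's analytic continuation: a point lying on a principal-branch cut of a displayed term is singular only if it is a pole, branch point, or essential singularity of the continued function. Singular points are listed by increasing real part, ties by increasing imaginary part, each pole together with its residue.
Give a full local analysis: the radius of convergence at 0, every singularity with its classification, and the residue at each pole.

Denominator factor (u - 1/3)^2: pole of order 2 at 1/3, modulus 1/3.
Denominator factor (u - 4/9)^2: pole of order 2 at 4/9, modulus 4/9.
The radius of convergence is the smallest modulus among the singular points: 1/3.
At the order-2 pole 1/3 set g(u) = (u - (1/3))^2*f(u) = 27/(38*(u - 4/9)**2).
Order-2 pole: residue = g'(a); g'(1/3) = 19683/19, so the residue is 19683/19.
At the order-2 pole 4/9 set g(u) = (u - (4/9))^2*f(u) = 27/(38*(u - 1/3)**2).
Order-2 pole: residue = g'(a); g'(4/9) = -19683/19, so the residue is -19683/19.
List the singular points by increasing real part (a conjugate pair: the negative imaginary part first).

Radius of convergence at 0: 1/3.
At 1/3: a pole of order 2; residue 19683/19.
At 4/9: a pole of order 2; residue -19683/19.


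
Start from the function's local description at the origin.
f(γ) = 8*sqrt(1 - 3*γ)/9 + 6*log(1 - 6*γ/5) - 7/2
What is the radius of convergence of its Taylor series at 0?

The radius of convergence is 1/3.

Branch term (6)*log(1 - γ/(5/6)): its argument vanishes at γ = 5/6, a logarithmic branch point, modulus 5/6.
Branch term (8/9)*sqrt(1 - γ/(1/3)): its argument vanishes at γ = 1/3, a square-root branch point, modulus 1/3.
The radius of convergence is the smallest modulus among the singular points: 1/3.


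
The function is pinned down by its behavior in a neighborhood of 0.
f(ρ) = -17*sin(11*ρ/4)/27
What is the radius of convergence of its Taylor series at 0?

The factor sin(11*ρ/4) is entire and contributes no finite singular point.
The polynomial part has no poles.
No finite singular points: the Taylor series at 0 converges everywhere.

The radius of convergence is infinite.


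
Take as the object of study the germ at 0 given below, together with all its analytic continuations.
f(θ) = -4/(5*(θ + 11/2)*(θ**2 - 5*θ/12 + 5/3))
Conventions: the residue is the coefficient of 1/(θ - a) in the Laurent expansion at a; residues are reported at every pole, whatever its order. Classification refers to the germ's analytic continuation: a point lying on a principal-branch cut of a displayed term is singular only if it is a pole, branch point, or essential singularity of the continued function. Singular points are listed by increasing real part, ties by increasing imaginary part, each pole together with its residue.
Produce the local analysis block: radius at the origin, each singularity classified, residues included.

Radius of convergence at 0: (1/3)*sqrt(15).
At -11/2: a pole of order 1; residue -96/4105.
At (5/24) - ((1/24)*sqrt(935))*i: a pole of order 1; residue (48/4105) - ((6576/3838175)*sqrt(935))*i.
At (5/24) + ((1/24)*sqrt(935))*i: a pole of order 1; residue (48/4105) + ((6576/3838175)*sqrt(935))*i.

Denominator factor (θ + 11/2): pole of order 1 at -11/2, modulus 11/2.
Denominator factor (θ**2 - 5*θ/12 + 5/3): discriminant -935/144, complex-conjugate roots (5/24) + ((1/24)*sqrt(935))*i and (5/24) - ((1/24)*sqrt(935))*i; poles of order 1, moduli (1/3)*sqrt(15) and (1/3)*sqrt(15).
The radius of convergence is the smallest modulus among the singular points: (1/3)*sqrt(15).
At the order-1 pole -11/2 set g(θ) = (θ - (-11/2))*f(θ) = -4/(5*(θ**2 - 5*θ/12 + 5/3)).
Simple pole: residue = g(a) at a = -11/2, which is -96/4105.
The factor θ**2 - 5*θ/12 + 5/3 splits as (θ - a)(θ - a') with a = (5/24) - ((1/24)*sqrt(935))*i, a' = (5/24) + ((1/24)*sqrt(935))*i. At the order-1 pole a set g(θ) = (θ - a)*f(θ) = [-4/(5*(θ + 11/2))] / (θ - a').
Simple pole: residue = g(a) at a = (5/24) - ((1/24)*sqrt(935))*i, which is (48/4105) - ((6576/3838175)*sqrt(935))*i.
The factor θ**2 - 5*θ/12 + 5/3 splits as (θ - a)(θ - a') with a = (5/24) + ((1/24)*sqrt(935))*i, a' = (5/24) - ((1/24)*sqrt(935))*i. At the order-1 pole a set g(θ) = (θ - a)*f(θ) = [-4/(5*(θ + 11/2))] / (θ - a').
Simple pole: residue = g(a) at a = (5/24) + ((1/24)*sqrt(935))*i, which is (48/4105) + ((6576/3838175)*sqrt(935))*i.
List the singular points by increasing real part (a conjugate pair: the negative imaginary part first).


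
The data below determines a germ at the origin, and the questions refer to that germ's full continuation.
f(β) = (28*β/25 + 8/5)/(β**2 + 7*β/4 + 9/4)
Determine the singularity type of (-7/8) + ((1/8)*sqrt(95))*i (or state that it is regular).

The point is a pole of order 1.

The denominator factor β**2 + 7*β/4 + 9/4 vanishes at (-7/8) + ((1/8)*sqrt(95))*i and appears to the power 1; the numerator there equals (31/50) + ((7/50)*sqrt(95))*i, nonzero, and no other factor vanishes.
Hence a pole whose order is the multiplicity, 1.


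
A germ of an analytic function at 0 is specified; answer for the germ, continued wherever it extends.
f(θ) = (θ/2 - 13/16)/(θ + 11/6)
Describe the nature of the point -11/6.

The point is a pole of order 1.

The denominator factor θ + 11/6 vanishes at -11/6 and appears to the power 1; the numerator there equals -83/48, nonzero, and no other factor vanishes.
Hence a pole whose order is the multiplicity, 1.


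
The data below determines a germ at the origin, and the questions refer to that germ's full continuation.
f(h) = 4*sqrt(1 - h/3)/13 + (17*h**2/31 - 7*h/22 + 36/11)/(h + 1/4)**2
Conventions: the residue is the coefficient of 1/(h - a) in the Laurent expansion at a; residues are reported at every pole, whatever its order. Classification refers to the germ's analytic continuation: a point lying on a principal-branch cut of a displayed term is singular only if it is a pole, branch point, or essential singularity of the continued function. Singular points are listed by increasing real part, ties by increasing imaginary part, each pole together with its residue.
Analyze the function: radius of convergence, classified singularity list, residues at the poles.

Denominator factor (h + 1/4)^2: pole of order 2 at -1/4, modulus 1/4.
Branch term (4/13)*sqrt(1 - h/(3)): its argument vanishes at h = 3, a square-root branch point, modulus 3.
The radius of convergence is the smallest modulus among the singular points: 1/4.
The branch term is analytic at -1/4 and contributes nothing to the residue; only the rational part matters.
At the order-2 pole -1/4 set g(h) = (h - (-1/4))^2*(rational part) = 17*h**2/31 - 7*h/22 + 36/11.
Order-2 pole: residue = g'(a); g'(-1/4) = -202/341, so the residue is -202/341.
List the singular points by increasing real part (a conjugate pair: the negative imaginary part first).

Radius of convergence at 0: 1/4.
At -1/4: a pole of order 2; residue -202/341.
At 3: an algebraic (square-root) branch point.


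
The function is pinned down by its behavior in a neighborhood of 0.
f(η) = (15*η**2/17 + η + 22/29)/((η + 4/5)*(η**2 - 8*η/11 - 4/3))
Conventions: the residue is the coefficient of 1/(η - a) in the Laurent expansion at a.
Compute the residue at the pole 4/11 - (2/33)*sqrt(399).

The factor η**2 - 8*η/11 - 4/3 splits as (η - a)(η - a') with a = 4/11 - (2/33)*sqrt(399), a' = 4/11 + (2/33)*sqrt(399). At the order-1 pole a set g(η) = (η - a)*f(η) = [(15*η**2/17 + η + 22/29)/(η + 4/5)] / (η - a').
Simple pole: residue = g(a) at a = 4/11 - (2/33)*sqrt(399), which is 126435/45356 + (86345/861764)*sqrt(399).

The residue is 126435/45356 + (86345/861764)*sqrt(399).


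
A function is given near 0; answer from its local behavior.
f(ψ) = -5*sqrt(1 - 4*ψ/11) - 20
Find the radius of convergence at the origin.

Branch term (-5)*sqrt(1 - ψ/(11/4)): its argument vanishes at ψ = 11/4, a square-root branch point, modulus 11/4.
The radius of convergence is the smallest modulus among the singular points: 11/4.

The radius of convergence is 11/4.


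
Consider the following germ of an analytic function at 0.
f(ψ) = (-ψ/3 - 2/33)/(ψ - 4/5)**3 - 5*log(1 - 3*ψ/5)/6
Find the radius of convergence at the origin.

Denominator factor (ψ - 4/5)^3: pole of order 3 at 4/5, modulus 4/5.
Branch term (-5/6)*log(1 - ψ/(5/3)): its argument vanishes at ψ = 5/3, a logarithmic branch point, modulus 5/3.
The radius of convergence is the smallest modulus among the singular points: 4/5.

The radius of convergence is 4/5.


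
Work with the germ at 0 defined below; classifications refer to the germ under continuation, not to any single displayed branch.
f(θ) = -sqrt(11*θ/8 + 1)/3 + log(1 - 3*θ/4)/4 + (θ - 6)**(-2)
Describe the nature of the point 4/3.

The point is a logarithmic branch point.

The term (1/4)*log(1 - θ/(4/3)) has argument 1 - 4/3/(4/3) = 0 at 4/3: a logarithmic (infinitely-sheeted) branch point; the remaining terms are analytic or single-valued there.


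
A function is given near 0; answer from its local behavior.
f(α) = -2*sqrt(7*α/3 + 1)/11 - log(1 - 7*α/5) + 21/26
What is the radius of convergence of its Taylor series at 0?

The radius of convergence is 3/7.

Branch term (-2/11)*sqrt(1 - α/(-3/7)): its argument vanishes at α = -3/7, a square-root branch point, modulus 3/7.
Branch term (-1)*log(1 - α/(5/7)): its argument vanishes at α = 5/7, a logarithmic branch point, modulus 5/7.
The radius of convergence is the smallest modulus among the singular points: 3/7.


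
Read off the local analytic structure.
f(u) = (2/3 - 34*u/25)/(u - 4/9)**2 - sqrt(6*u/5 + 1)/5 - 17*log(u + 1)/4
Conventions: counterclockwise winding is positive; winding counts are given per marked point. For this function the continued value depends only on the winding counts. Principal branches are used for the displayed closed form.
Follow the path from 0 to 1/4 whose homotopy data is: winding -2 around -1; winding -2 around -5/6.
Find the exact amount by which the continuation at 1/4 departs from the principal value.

The rational part is single-valued and drops out of the difference; each branch term changes only by its own monodromy.
(-1/5)*sqrt(1 - u/(-5/6)): winding -2 is even, the square root returns to the same sheet, contribution 0.
(-17/4)*log(1 - u/(-1)): each positive loop around -1 adds 2*pi*i to the log, so winding -2 contributes (-17/4)*(-2)*2*pi*i = (17)*pi*i.
Summing the contributions at u = 1/4 gives (17)*pi*i.

Continued minus principal equals (17)*pi*i.


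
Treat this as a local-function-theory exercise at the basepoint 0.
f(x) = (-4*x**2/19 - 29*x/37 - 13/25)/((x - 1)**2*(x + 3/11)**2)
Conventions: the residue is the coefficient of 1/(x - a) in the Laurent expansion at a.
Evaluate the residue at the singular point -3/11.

At the order-2 pole -3/11 set g(x) = (x - (-3/11))^2*f(x) = (-4*x**2/19 - 29*x/37 - 13/25)/(x - 1)**2.
Order-2 pole: residue = g'(a); g'(-3/11) = -2498287/3444700, so the residue is -2498287/3444700.

The residue is -2498287/3444700.


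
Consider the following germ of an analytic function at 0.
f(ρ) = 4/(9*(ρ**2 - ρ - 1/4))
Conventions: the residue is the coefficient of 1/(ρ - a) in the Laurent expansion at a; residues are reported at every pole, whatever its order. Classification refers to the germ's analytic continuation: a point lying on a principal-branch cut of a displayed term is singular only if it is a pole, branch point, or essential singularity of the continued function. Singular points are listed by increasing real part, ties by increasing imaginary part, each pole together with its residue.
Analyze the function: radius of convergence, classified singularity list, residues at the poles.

Radius of convergence at 0: -1/2 + (1/2)*sqrt(2).
At 1/2 - (1/2)*sqrt(2): a pole of order 1; residue -(2/9)*sqrt(2).
At 1/2 + (1/2)*sqrt(2): a pole of order 1; residue (2/9)*sqrt(2).

Denominator factor (ρ**2 - ρ - 1/4): discriminant 2, real irrational roots 1/2 + (1/2)*sqrt(2) and 1/2 - (1/2)*sqrt(2); poles of order 1, moduli 1/2 + (1/2)*sqrt(2) and -1/2 + (1/2)*sqrt(2).
The radius of convergence is the smallest modulus among the singular points: -1/2 + (1/2)*sqrt(2).
The factor ρ**2 - ρ - 1/4 splits as (ρ - a)(ρ - a') with a = 1/2 - (1/2)*sqrt(2), a' = 1/2 + (1/2)*sqrt(2). At the order-1 pole a set g(ρ) = (ρ - a)*f(ρ) = [4/9] / (ρ - a').
Simple pole: residue = g(a) at a = 1/2 - (1/2)*sqrt(2), which is -(2/9)*sqrt(2).
The factor ρ**2 - ρ - 1/4 splits as (ρ - a)(ρ - a') with a = 1/2 + (1/2)*sqrt(2), a' = 1/2 - (1/2)*sqrt(2). At the order-1 pole a set g(ρ) = (ρ - a)*f(ρ) = [4/9] / (ρ - a').
Simple pole: residue = g(a) at a = 1/2 + (1/2)*sqrt(2), which is (2/9)*sqrt(2).
List the singular points by increasing real part (a conjugate pair: the negative imaginary part first).


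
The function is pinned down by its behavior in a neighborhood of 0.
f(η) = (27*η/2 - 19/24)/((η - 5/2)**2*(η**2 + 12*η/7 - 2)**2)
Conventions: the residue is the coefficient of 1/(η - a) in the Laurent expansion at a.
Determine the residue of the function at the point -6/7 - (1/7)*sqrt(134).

The factor η**2 + 12*η/7 - 2 splits as (η - a)(η - a') with a = -6/7 - (1/7)*sqrt(134), a' = -6/7 + (1/7)*sqrt(134). At the order-2 pole a set g(η) = (η - a)^2*f(η) = [(27*η/2 - 19/24)/(η - 5/2)**2] / (η - a')^2.
Order-2 pole: residue = g'(a); g'(-6/7 - (1/7)*sqrt(134)) = 10779020/40955757 - (2585277289/87809143008)*sqrt(134), so the residue is 10779020/40955757 - (2585277289/87809143008)*sqrt(134).

The residue is 10779020/40955757 - (2585277289/87809143008)*sqrt(134).


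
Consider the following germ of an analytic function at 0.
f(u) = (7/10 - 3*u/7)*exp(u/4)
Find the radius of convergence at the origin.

The factor exp(u/4) is entire and contributes no finite singular point.
The polynomial part has no poles.
No finite singular points: the Taylor series at 0 converges everywhere.

The radius of convergence is infinite.


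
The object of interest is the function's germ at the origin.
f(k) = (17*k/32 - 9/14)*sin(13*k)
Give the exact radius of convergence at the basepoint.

The radius of convergence is infinite.

The factor sin(13*k) is entire and contributes no finite singular point.
The polynomial part has no poles.
No finite singular points: the Taylor series at 0 converges everywhere.


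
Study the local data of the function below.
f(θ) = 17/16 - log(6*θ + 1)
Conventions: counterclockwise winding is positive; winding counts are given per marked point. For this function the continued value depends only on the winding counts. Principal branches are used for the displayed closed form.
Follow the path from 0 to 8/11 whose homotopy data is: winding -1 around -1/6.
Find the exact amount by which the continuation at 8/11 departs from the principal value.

Continued minus principal equals (2)*pi*i.

The rational part is single-valued and drops out of the difference; each branch term changes only by its own monodromy.
(-1)*log(1 - θ/(-1/6)): each positive loop around -1/6 adds 2*pi*i to the log, so winding -1 contributes (-1)*(-1)*2*pi*i = (2)*pi*i.
Summing the contributions at θ = 8/11 gives (2)*pi*i.


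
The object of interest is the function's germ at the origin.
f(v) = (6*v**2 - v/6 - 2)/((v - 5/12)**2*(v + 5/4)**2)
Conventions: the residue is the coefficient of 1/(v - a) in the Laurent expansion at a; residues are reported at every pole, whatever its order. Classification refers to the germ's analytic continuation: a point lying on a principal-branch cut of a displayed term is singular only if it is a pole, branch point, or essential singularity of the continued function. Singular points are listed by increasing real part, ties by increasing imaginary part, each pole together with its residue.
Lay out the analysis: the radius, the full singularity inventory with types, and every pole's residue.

Radius of convergence at 0: 5/12.
At -5/4: a pole of order 2; residue -273/125.
At 5/12: a pole of order 2; residue 273/125.

Denominator factor (v + 5/4)^2: pole of order 2 at -5/4, modulus 5/4.
Denominator factor (v - 5/12)^2: pole of order 2 at 5/12, modulus 5/12.
The radius of convergence is the smallest modulus among the singular points: 5/12.
At the order-2 pole -5/4 set g(v) = (v - (-5/4))^2*f(v) = (6*v**2 - v/6 - 2)/(v - 5/12)**2.
Order-2 pole: residue = g'(a); g'(-5/4) = -273/125, so the residue is -273/125.
At the order-2 pole 5/12 set g(v) = (v - (5/12))^2*f(v) = (6*v**2 - v/6 - 2)/(v + 5/4)**2.
Order-2 pole: residue = g'(a); g'(5/12) = 273/125, so the residue is 273/125.
List the singular points by increasing real part (a conjugate pair: the negative imaginary part first).


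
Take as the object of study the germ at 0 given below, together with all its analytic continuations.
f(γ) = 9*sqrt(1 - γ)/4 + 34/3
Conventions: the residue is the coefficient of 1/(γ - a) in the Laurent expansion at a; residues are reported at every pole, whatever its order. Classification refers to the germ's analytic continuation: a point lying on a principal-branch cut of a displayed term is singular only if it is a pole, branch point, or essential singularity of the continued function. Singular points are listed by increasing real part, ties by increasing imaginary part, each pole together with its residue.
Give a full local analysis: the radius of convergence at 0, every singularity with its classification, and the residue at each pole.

Branch term (9/4)*sqrt(1 - γ/(1)): its argument vanishes at γ = 1, a square-root branch point, modulus 1.
The radius of convergence is the smallest modulus among the singular points: 1.

Radius of convergence at 0: 1.
At 1: an algebraic (square-root) branch point.


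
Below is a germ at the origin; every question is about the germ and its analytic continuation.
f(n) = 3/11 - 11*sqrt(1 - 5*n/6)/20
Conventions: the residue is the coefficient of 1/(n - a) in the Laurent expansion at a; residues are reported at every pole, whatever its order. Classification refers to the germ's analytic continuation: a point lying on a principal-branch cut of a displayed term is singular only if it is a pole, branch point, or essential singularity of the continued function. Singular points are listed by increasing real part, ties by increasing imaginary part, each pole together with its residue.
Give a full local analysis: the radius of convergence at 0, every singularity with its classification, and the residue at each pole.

Radius of convergence at 0: 6/5.
At 6/5: an algebraic (square-root) branch point.

Branch term (-11/20)*sqrt(1 - n/(6/5)): its argument vanishes at n = 6/5, a square-root branch point, modulus 6/5.
The radius of convergence is the smallest modulus among the singular points: 6/5.


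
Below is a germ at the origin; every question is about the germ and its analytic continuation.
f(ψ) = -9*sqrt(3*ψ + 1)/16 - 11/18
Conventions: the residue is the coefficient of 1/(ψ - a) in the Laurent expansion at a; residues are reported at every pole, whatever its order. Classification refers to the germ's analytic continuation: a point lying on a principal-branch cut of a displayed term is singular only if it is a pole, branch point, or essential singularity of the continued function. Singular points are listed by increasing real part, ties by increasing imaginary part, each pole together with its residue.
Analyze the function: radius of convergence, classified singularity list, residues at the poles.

Branch term (-9/16)*sqrt(1 - ψ/(-1/3)): its argument vanishes at ψ = -1/3, a square-root branch point, modulus 1/3.
The radius of convergence is the smallest modulus among the singular points: 1/3.

Radius of convergence at 0: 1/3.
At -1/3: an algebraic (square-root) branch point.


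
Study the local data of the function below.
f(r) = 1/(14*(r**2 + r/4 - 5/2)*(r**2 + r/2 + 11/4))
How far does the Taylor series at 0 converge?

Denominator factor (r**2 + r/2 + 11/4): discriminant -43/4, complex-conjugate roots (-1/4) + ((1/4)*sqrt(43))*i and (-1/4) - ((1/4)*sqrt(43))*i; poles of order 1, moduli (1/2)*sqrt(11) and (1/2)*sqrt(11).
Denominator factor (r**2 + r/4 - 5/2): discriminant 161/16, real irrational roots -1/8 + (1/8)*sqrt(161) and -1/8 - (1/8)*sqrt(161); poles of order 1, moduli -1/8 + (1/8)*sqrt(161) and 1/8 + (1/8)*sqrt(161).
The radius of convergence is the smallest modulus among the singular points: -1/8 + (1/8)*sqrt(161).

The radius of convergence is -1/8 + (1/8)*sqrt(161).


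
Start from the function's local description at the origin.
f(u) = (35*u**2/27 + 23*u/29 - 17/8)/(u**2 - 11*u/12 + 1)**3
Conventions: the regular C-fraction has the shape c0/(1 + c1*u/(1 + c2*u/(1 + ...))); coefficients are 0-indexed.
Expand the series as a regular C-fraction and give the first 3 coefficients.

The regular C-fraction coefficients are [-17/8, -4687/1972, 550582361/249554628].

Taylor coefficients (expand at 0): a_0 = -17/8, a_1 = -4687/928, a_2 = -43157/50112.
c0 = a_0 = -17/8. Peel one level at a time: if S = 1 + c*u/S' with S'(0) = 1, then c is the u-coefficient of S and S' = c*u/(S - 1).
S_1 = c0/f = 1 + (-4687/1972)*u + (550582361/104997168)*u^2 + ...; c1 = -4687/1972.
S_2 = c1*u/(S_1 - 1) = 1 + (550582361/249554628)*u + ...; c2 = 550582361/249554628.


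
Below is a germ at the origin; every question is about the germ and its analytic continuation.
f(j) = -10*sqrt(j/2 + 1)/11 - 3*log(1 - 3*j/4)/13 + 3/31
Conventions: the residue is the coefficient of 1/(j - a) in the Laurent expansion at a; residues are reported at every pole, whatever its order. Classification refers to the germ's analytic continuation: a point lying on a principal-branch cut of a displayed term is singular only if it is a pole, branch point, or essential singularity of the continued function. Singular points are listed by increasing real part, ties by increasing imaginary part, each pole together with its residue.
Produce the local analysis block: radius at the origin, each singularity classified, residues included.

Radius of convergence at 0: 4/3.
At -2: an algebraic (square-root) branch point.
At 4/3: a logarithmic branch point.

Branch term (-3/13)*log(1 - j/(4/3)): its argument vanishes at j = 4/3, a logarithmic branch point, modulus 4/3.
Branch term (-10/11)*sqrt(1 - j/(-2)): its argument vanishes at j = -2, a square-root branch point, modulus 2.
The radius of convergence is the smallest modulus among the singular points: 4/3.
List the singular points by increasing real part (a conjugate pair: the negative imaginary part first).


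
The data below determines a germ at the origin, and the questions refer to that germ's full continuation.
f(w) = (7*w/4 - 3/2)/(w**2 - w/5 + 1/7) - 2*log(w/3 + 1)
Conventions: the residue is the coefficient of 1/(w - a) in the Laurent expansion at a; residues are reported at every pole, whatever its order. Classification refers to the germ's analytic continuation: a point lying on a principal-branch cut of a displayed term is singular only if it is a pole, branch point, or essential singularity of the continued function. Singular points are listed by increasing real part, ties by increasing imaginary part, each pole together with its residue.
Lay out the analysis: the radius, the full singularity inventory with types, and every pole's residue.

Radius of convergence at 0: (1/7)*sqrt(7).
At -3: a logarithmic branch point.
At (1/10) - ((1/70)*sqrt(651))*i: a pole of order 1; residue (7/8) - ((53/744)*sqrt(651))*i.
At (1/10) + ((1/70)*sqrt(651))*i: a pole of order 1; residue (7/8) + ((53/744)*sqrt(651))*i.

Denominator factor (w**2 - w/5 + 1/7): discriminant -93/175, complex-conjugate roots (1/10) + ((1/70)*sqrt(651))*i and (1/10) - ((1/70)*sqrt(651))*i; poles of order 1, moduli (1/7)*sqrt(7) and (1/7)*sqrt(7).
Branch term (-2)*log(1 - w/(-3)): its argument vanishes at w = -3, a logarithmic branch point, modulus 3.
The radius of convergence is the smallest modulus among the singular points: (1/7)*sqrt(7).
The branch term is analytic at (1/10) - ((1/70)*sqrt(651))*i and contributes nothing to the residue; only the rational part matters.
The factor w**2 - w/5 + 1/7 splits as (w - a)(w - a') with a = (1/10) - ((1/70)*sqrt(651))*i, a' = (1/10) + ((1/70)*sqrt(651))*i. At the order-1 pole a set g(w) = (w - a)*(rational part) = [7*w/4 - 3/2] / (w - a').
Simple pole: residue = g(a) at a = (1/10) - ((1/70)*sqrt(651))*i, which is (7/8) - ((53/744)*sqrt(651))*i.
The branch term is analytic at (1/10) + ((1/70)*sqrt(651))*i and contributes nothing to the residue; only the rational part matters.
The factor w**2 - w/5 + 1/7 splits as (w - a)(w - a') with a = (1/10) + ((1/70)*sqrt(651))*i, a' = (1/10) - ((1/70)*sqrt(651))*i. At the order-1 pole a set g(w) = (w - a)*(rational part) = [7*w/4 - 3/2] / (w - a').
Simple pole: residue = g(a) at a = (1/10) + ((1/70)*sqrt(651))*i, which is (7/8) + ((53/744)*sqrt(651))*i.
List the singular points by increasing real part (a conjugate pair: the negative imaginary part first).


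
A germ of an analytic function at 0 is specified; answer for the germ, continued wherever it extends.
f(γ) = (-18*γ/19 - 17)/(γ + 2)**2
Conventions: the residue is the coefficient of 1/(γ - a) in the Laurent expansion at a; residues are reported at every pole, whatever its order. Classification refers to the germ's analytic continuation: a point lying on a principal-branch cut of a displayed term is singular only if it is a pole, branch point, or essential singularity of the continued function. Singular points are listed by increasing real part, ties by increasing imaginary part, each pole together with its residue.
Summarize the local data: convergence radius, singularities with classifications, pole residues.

Denominator factor (γ + 2)^2: pole of order 2 at -2, modulus 2.
The radius of convergence is the smallest modulus among the singular points: 2.
At the order-2 pole -2 set g(γ) = (γ - (-2))^2*f(γ) = -18*γ/19 - 17.
Order-2 pole: residue = g'(a); g'(-2) = -18/19, so the residue is -18/19.

Radius of convergence at 0: 2.
At -2: a pole of order 2; residue -18/19.


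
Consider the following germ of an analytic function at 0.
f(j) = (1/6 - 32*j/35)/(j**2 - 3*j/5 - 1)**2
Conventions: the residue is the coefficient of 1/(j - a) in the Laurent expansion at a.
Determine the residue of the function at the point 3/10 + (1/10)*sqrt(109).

The factor j**2 - 3*j/5 - 1 splits as (j - a)(j - a') with a = 3/10 + (1/10)*sqrt(109), a' = 3/10 - (1/10)*sqrt(109). At the order-2 pole a set g(j) = (j - a)^2*f(j) = [1/6 - 32*j/35] / (j - a')^2.
Order-2 pole: residue = g'(a); g'(3/10 + (1/10)*sqrt(109)) = (565/249501)*sqrt(109), so the residue is (565/249501)*sqrt(109).

The residue is (565/249501)*sqrt(109).


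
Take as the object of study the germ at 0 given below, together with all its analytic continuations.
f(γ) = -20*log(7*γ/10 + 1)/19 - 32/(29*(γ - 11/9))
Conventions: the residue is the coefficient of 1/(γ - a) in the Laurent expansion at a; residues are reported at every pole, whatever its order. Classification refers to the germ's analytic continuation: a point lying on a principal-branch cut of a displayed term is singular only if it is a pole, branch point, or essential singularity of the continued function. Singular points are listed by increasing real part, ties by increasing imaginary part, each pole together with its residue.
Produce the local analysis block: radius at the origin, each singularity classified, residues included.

Radius of convergence at 0: 11/9.
At -10/7: a logarithmic branch point.
At 11/9: a pole of order 1; residue -32/29.

Denominator factor (γ - 11/9): pole of order 1 at 11/9, modulus 11/9.
Branch term (-20/19)*log(1 - γ/(-10/7)): its argument vanishes at γ = -10/7, a logarithmic branch point, modulus 10/7.
The radius of convergence is the smallest modulus among the singular points: 11/9.
The branch term is analytic at 11/9 and contributes nothing to the residue; only the rational part matters.
At the order-1 pole 11/9 set g(γ) = (γ - (11/9))*(rational part) = -32/29.
Simple pole: residue = g(a) at a = 11/9, which is -32/29.
List the singular points by increasing real part (a conjugate pair: the negative imaginary part first).


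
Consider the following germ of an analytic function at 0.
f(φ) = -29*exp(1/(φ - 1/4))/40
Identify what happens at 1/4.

The point is an essential singularity.

The exponent 1/(φ - (1/4)) has a pole at 1/4, so exp(1/(φ - (1/4))) takes every nonzero value near it: an essential singularity (not a pole of any order).


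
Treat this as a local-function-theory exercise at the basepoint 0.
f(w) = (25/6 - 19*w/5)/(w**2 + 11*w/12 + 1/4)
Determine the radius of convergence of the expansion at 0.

The radius of convergence is 1/2.

Denominator factor (w**2 + 11*w/12 + 1/4): discriminant -23/144, complex-conjugate roots (-11/24) + ((1/24)*sqrt(23))*i and (-11/24) - ((1/24)*sqrt(23))*i; poles of order 1, moduli 1/2 and 1/2.
The radius of convergence is the smallest modulus among the singular points: 1/2.


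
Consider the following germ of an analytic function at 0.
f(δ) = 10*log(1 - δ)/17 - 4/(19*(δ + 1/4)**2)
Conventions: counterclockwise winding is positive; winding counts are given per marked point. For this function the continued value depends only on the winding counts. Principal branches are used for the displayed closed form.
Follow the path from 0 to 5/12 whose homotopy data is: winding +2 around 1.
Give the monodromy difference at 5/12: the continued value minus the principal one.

Continued minus principal equals (40/17)*pi*i.

The rational part is single-valued and drops out of the difference; each branch term changes only by its own monodromy.
(10/17)*log(1 - δ/(1)): each positive loop around 1 adds 2*pi*i to the log, so winding +2 contributes (10/17)*(2)*2*pi*i = (40/17)*pi*i.
Summing the contributions at δ = 5/12 gives (40/17)*pi*i.


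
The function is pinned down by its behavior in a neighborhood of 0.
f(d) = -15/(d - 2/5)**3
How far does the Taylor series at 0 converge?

The radius of convergence is 2/5.

Denominator factor (d - 2/5)^3: pole of order 3 at 2/5, modulus 2/5.
The radius of convergence is the smallest modulus among the singular points: 2/5.


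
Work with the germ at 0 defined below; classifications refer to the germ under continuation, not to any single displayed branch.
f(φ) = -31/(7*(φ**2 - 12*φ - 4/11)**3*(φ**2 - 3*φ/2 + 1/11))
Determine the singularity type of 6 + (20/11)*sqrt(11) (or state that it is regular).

The point is a pole of order 3.

The denominator factor φ**2 - 12*φ - 4/11 vanishes at 6 + (20/11)*sqrt(11) and appears to the power 3; the numerator there equals -31/7, nonzero, and no other factor vanishes.
Hence a pole whose order is the multiplicity, 3.


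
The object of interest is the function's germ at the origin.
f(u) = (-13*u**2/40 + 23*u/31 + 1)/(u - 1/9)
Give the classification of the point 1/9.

The point is a pole of order 1.

The denominator factor u - 1/9 vanishes at 1/9 and appears to the power 1; the numerator there equals 108317/100440, nonzero, and no other factor vanishes.
Hence a pole whose order is the multiplicity, 1.


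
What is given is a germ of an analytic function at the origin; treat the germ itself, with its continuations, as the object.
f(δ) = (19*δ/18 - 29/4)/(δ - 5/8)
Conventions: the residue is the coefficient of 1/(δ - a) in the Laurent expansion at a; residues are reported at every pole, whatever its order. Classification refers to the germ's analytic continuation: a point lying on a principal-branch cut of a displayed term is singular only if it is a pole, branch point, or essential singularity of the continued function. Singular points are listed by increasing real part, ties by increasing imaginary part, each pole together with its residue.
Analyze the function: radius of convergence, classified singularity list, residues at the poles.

Radius of convergence at 0: 5/8.
At 5/8: a pole of order 1; residue -949/144.

Denominator factor (δ - 5/8): pole of order 1 at 5/8, modulus 5/8.
The radius of convergence is the smallest modulus among the singular points: 5/8.
At the order-1 pole 5/8 set g(δ) = (δ - (5/8))*f(δ) = 19*δ/18 - 29/4.
Simple pole: residue = g(a) at a = 5/8, which is -949/144.
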